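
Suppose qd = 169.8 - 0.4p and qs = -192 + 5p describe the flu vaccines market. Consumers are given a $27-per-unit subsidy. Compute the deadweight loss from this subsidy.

Pre-subsidy: 169.8 - 0.4p = -192 + 5p gives p* = 67, q* = 143.
With the rebate, buyers effectively pay pb = ps − 27, where ps is the price sellers receive.
Demand in terms of ps becomes qd = 169.8 − 0.4(ps − 27) = 180.6 - 0.4ps. Setting this equal to supply: 180.6 - 0.4ps = -192 + 5ps, so ps = 69.
Buyers pay pb = 69 − 27 = 42; q' = -192 + 5·69 = 153.
The subsidy expands output by 153 − 143 = 10 past the efficient level; on those units the gap between marginal cost and willingness to pay runs from 0 up to 27.
DWL = ½ × 27 × 10 = 135.

Deadweight loss = $135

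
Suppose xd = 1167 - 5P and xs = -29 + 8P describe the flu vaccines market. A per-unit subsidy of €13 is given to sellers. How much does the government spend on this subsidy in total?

Government cost = €9711

Pre-subsidy: 1167 - 5P = -29 + 8P gives P* = 92, x* = 707.
With the subsidy, sellers receive Ps = Pb + 13 for each unit, where Pb is the price buyers pay.
Supply in terms of Pb becomes xs = -29 + 8(Pb + 13) = 75 + 8Pb. Setting this equal to demand: 1167 - 5Pb = 75 + 8Pb, so Pb = 84.
Sellers receive Ps = 84 + 13 = 97; x' = 1167 − 5·84 = 747.
Government outlay = subsidy × quantity = 13 × 747 = 9711.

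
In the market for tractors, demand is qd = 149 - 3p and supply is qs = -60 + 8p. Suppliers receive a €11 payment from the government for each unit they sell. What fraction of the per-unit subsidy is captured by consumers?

Pre-subsidy: 149 - 3p = -60 + 8p gives p* = 19, q* = 92.
With the subsidy, sellers receive ps = pb + 11 for each unit, where pb is the price buyers pay.
Supply in terms of pb becomes qs = -60 + 8(pb + 11) = 28 + 8pb. Setting this equal to demand: 149 - 3pb = 28 + 8pb, so pb = 11.
Sellers receive ps = 11 + 11 = 22; q' = 149 − 3·11 = 116.
Buyers' price falls by p* − pb = 19 − 11 = 8; sellers' price rises by ps − p* = 22 − 19 = 3.
So consumers capture 8/11 = 8/11 of each unit of subsidy.

Consumer share = 8/11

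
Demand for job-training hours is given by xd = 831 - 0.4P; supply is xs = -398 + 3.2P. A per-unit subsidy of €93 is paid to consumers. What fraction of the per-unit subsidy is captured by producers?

Producer share = 1/9

Pre-subsidy: 831 - 0.4P = -398 + 3.2P gives P* = 6145/18, x* = 6250/9.
With the rebate, buyers effectively pay Pb = Ps − 93, where Ps is the price sellers receive.
Demand in terms of Ps becomes xd = 831 − 0.4(Ps − 93) = 868.2 - 0.4Ps. Setting this equal to supply: 868.2 - 0.4Ps = -398 + 3.2Ps, so Ps = 6331/18.
Buyers pay Pb = 6331/18 − 93 = 4657/18; x' = -398 + 3.2·(6331/18) = 32738/45.
Buyers' price falls by P* − Pb = 6145/18 − 4657/18 = 248/3; sellers' price rises by Ps − P* = 6331/18 − 6145/18 = 31/3.
So producers capture (31/3)/93 = 1/9 of each unit of subsidy.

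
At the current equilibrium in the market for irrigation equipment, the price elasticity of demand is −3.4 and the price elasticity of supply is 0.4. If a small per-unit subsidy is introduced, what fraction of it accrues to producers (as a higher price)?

For a small subsidy around the equilibrium, the benefit split depends on the relative slopes, which at a point are proportional to the elasticities.
Buyer share = εs/(εs + |εd|) = 0.4/(0.4 + 3.4) = 2/19; seller share = |εd|/(εs + |εd|) = 17/19.
So producers capture 17/19 of the subsidy.

Producer share = 17/19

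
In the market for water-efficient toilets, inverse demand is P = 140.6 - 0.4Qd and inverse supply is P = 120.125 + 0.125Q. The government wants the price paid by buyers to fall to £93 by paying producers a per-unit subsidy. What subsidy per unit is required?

At a buyer price of 93, quantity demanded is 351.5 − 2.5·93 = 119.
Sellers supply 119 only when they receive Ps = 120.125 + 0.125·119 = 135.
s = Ps − Pb = 135 − 93 = 42.

Required subsidy s = £42 per unit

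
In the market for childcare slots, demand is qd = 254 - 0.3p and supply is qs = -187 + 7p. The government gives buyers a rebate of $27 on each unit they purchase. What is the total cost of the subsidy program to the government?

Pre-subsidy: 254 - 0.3p = -187 + 7p gives p* = 4410/73, q* = 17219/73.
With the rebate, buyers effectively pay pb = ps − 27, where ps is the price sellers receive.
Demand in terms of ps becomes qd = 254 − 0.3(ps − 27) = 262.1 - 0.3ps. Setting this equal to supply: 262.1 - 0.3ps = -187 + 7ps, so ps = 4491/73.
Buyers pay pb = 4491/73 − 27 = 2520/73; q' = -187 + 7·(4491/73) = 17786/73.
Government outlay = subsidy × quantity = 27 × 17786/73 = 480222/73.

Government cost = 480222/73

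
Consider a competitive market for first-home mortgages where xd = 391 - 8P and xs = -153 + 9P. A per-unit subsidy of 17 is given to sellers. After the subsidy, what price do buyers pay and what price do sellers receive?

Buyers pay 23; sellers receive 40

Pre-subsidy: 391 - 8P = -153 + 9P gives P* = 32, x* = 135.
With the subsidy, sellers receive Ps = Pb + 17 for each unit, where Pb is the price buyers pay.
Supply in terms of Pb becomes xs = -153 + 9(Pb + 17) = 0 + 9Pb. Setting this equal to demand: 391 - 8Pb = 0 + 9Pb, so Pb = 23.
Sellers receive Ps = 23 + 17 = 40; x' = 391 − 8·23 = 207.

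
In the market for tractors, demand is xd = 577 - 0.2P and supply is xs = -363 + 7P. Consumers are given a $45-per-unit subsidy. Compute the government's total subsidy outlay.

Government cost = $25183.75

Pre-subsidy: 577 - 0.2P = -363 + 7P gives P* = 1175/9, x* = 4958/9.
With the rebate, buyers effectively pay Pb = Ps − 45, where Ps is the price sellers receive.
Demand in terms of Ps becomes xd = 577 − 0.2(Ps − 45) = 586 - 0.2Ps. Setting this equal to supply: 586 - 0.2Ps = -363 + 7Ps, so Ps = 4745/36.
Buyers pay Pb = 4745/36 − 45 = 3125/36; x' = -363 + 7·(4745/36) = 20147/36.
Government outlay = subsidy × quantity = 45 × 20147/36 = 25183.75.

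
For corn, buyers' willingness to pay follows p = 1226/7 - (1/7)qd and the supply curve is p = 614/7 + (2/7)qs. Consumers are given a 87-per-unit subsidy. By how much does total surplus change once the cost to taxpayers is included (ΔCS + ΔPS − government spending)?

Pre-subsidy: 1226/7 - (1/7)q = 614/7 + (2/7)q gives q* = 204 and p* = 146.
With the rebate, buyers effectively pay pb = ps − 87, where ps is the price sellers receive.
On the curves, pb = 1226/7 - (1/7)q and ps = 614/7 + (2/7)q; the wedge ps − pb = 87 gives 614/7 + (2/7)q − (1226/7 - (1/7)q) = 87, so q' = 407.
Then pb = 1226/7 − (1/7)·407 = 117 and ps = 614/7 + (2/7)·407 = 204.
ΔCS = ½(204 + 407)(146 − 117) = 8859.5; ΔPS = ½(204 + 407)(204 − 146) = 17719.
Government spending = 87 × 407 = 35409.
Net change = 8859.5 + 17719 − 35409 = -8830.5. The loss equals the DWL triangle ½·87·203.

Net change in total surplus = -8830.5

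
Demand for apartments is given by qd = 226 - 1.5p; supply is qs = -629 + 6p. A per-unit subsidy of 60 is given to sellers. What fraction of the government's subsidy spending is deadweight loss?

DWL / government spending = 36/127

Pre-subsidy: 226 - 1.5p = -629 + 6p gives p* = 114, q* = 55.
With the subsidy, sellers receive ps = pb + 60 for each unit, where pb is the price buyers pay.
Supply in terms of pb becomes qs = -629 + 6(pb + 60) = -269 + 6pb. Setting this equal to demand: 226 - 1.5pb = -269 + 6pb, so pb = 66.
Sellers receive ps = 66 + 60 = 126; q' = 226 − 1.5·66 = 127.
ΔCS = ½(55 + 127)(114 − 66) = 4368; ΔPS = ½(55 + 127)(126 − 114) = 1092.
Government spending = 60 × 127 = 7620.
DWL = ½ × 60 × (127 − 55) = 2160; fraction = 2160 / 7620 = 36/127.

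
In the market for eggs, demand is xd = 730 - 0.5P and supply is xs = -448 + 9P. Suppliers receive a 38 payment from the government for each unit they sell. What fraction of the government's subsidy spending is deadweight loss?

DWL / government spending = 9/686

Pre-subsidy: 730 - 0.5P = -448 + 9P gives P* = 124, x* = 668.
With the subsidy, sellers receive Ps = Pb + 38 for each unit, where Pb is the price buyers pay.
Supply in terms of Pb becomes xs = -448 + 9(Pb + 38) = -106 + 9Pb. Setting this equal to demand: 730 - 0.5Pb = -106 + 9Pb, so Pb = 88.
Sellers receive Ps = 88 + 38 = 126; x' = 730 − 0.5·88 = 686.
ΔCS = ½(668 + 686)(124 − 88) = 24372; ΔPS = ½(668 + 686)(126 − 124) = 1354.
Government spending = 38 × 686 = 26068.
DWL = ½ × 38 × (686 − 668) = 342; fraction = 342 / 26068 = 9/686.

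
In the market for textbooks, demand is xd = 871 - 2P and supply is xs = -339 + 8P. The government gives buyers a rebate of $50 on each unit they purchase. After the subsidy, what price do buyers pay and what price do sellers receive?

Pre-subsidy: 871 - 2P = -339 + 8P gives P* = 121, x* = 629.
With the rebate, buyers effectively pay Pb = Ps − 50, where Ps is the price sellers receive.
Demand in terms of Ps becomes xd = 871 − 2(Ps − 50) = 971 - 2Ps. Setting this equal to supply: 971 - 2Ps = -339 + 8Ps, so Ps = 131.
Buyers pay Pb = 131 − 50 = 81; x' = -339 + 8·131 = 709.

Buyers pay $81; sellers receive $131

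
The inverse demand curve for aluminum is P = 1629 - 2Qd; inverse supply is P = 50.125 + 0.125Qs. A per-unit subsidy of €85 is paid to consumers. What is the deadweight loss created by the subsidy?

Deadweight loss = €1700

Pre-subsidy: 1629 - 2Q = 50.125 + 0.125Q gives Q* = 743 and P* = 143.
With the rebate, buyers effectively pay Pb = Ps − 85, where Ps is the price sellers receive.
On the curves, Pb = 1629 - 2Q and Ps = 50.125 + 0.125Q; the wedge Ps − Pb = 85 gives 50.125 + 0.125Q − (1629 - 2Q) = 85, so Q' = 783.
Then Pb = 1629 − 2·783 = 63 and Ps = 50.125 + 0.125·783 = 148.
The subsidy expands output by 783 − 743 = 40 past the efficient level; on those units the gap between marginal cost and willingness to pay runs from 0 up to 85.
DWL = ½ × 85 × 40 = 1700.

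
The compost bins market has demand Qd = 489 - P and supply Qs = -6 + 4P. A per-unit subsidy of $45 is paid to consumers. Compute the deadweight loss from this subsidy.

Pre-subsidy: 489 - P = -6 + 4P gives P* = 99, Q* = 390.
With the rebate, buyers effectively pay Pb = Ps − 45, where Ps is the price sellers receive.
Demand in terms of Ps becomes Qd = 489 − 1(Ps − 45) = 534 - Ps. Setting this equal to supply: 534 - Ps = -6 + 4Ps, so Ps = 108.
Buyers pay Pb = 108 − 45 = 63; Q' = -6 + 4·108 = 426.
The subsidy expands output by 426 − 390 = 36 past the efficient level; on those units the gap between marginal cost and willingness to pay runs from 0 up to 45.
DWL = ½ × 45 × 36 = 810.

Deadweight loss = $810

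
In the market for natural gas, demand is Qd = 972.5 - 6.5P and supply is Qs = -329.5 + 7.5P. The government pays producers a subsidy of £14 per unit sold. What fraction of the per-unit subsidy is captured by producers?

Pre-subsidy: 972.5 - 6.5P = -329.5 + 7.5P gives P* = 93, Q* = 368.
With the subsidy, sellers receive Ps = Pb + 14 for each unit, where Pb is the price buyers pay.
Supply in terms of Pb becomes Qs = -329.5 + 7.5(Pb + 14) = -224.5 + 7.5Pb. Setting this equal to demand: 972.5 - 6.5Pb = -224.5 + 7.5Pb, so Pb = 85.5.
Sellers receive Ps = 85.5 + 14 = 99.5; Q' = 972.5 − 6.5·85.5 = 416.75.
Buyers' price falls by P* − Pb = 93 − 85.5 = 7.5; sellers' price rises by Ps − P* = 99.5 − 93 = 6.5.
So producers capture 6.5/14 = 13/28 of each unit of subsidy.

Producer share = 13/28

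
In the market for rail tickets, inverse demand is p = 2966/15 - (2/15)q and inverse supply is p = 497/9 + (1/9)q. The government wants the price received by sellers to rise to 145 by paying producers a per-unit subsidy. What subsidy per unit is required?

At a seller price of 145, quantity supplied is -497 + 9·145 = 808.
Buyers absorb 808 only when they pay pb = 2966/15 − (2/15)·808 = 90.
s = ps − pb = 145 − 90 = 55.

Required subsidy s = 55 per unit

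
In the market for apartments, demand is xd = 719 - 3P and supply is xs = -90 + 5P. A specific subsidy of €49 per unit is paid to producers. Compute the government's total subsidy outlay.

Government cost = €24867.5

Pre-subsidy: 719 - 3P = -90 + 5P gives P* = 101.125, x* = 415.625.
With the subsidy, sellers receive Ps = Pb + 49 for each unit, where Pb is the price buyers pay.
Supply in terms of Pb becomes xs = -90 + 5(Pb + 49) = 155 + 5Pb. Setting this equal to demand: 719 - 3Pb = 155 + 5Pb, so Pb = 70.5.
Sellers receive Ps = 70.5 + 49 = 119.5; x' = 719 − 3·70.5 = 507.5.
Government outlay = subsidy × quantity = 49 × 507.5 = 24867.5.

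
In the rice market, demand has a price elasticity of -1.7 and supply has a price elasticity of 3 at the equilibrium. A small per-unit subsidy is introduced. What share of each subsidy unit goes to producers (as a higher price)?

For a small subsidy around the equilibrium, the benefit split depends on the relative slopes, which at a point are proportional to the elasticities.
Buyer share = εs/(εs + |εd|) = 3/(3 + 1.7) = 30/47; seller share = |εd|/(εs + |εd|) = 17/47.
So producers capture 17/47 of the subsidy.

Producer share = 17/47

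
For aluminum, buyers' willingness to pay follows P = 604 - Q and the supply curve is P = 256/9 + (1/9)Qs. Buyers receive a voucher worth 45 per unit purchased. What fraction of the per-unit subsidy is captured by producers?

Producer share = 0.1

Pre-subsidy: 604 - Q = 256/9 + (1/9)Q gives Q* = 518 and P* = 86.
With the rebate, buyers effectively pay Pb = Ps − 45, where Ps is the price sellers receive.
On the curves, Pb = 604 - Q and Ps = 256/9 + (1/9)Q; the wedge Ps − Pb = 45 gives 256/9 + (1/9)Q − (604 - Q) = 45, so Q' = 558.5.
Then Pb = 604 − 1·558.5 = 45.5 and Ps = 256/9 + (1/9)·558.5 = 90.5.
Buyers' price falls by P* − Pb = 86 − 45.5 = 40.5; sellers' price rises by Ps − P* = 90.5 − 86 = 4.5.
So producers capture 4.5/45 = 0.1 of each unit of subsidy.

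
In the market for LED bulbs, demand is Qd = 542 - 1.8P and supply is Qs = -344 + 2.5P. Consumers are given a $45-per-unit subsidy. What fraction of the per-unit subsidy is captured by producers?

Producer share = 18/43

Pre-subsidy: 542 - 1.8P = -344 + 2.5P gives P* = 8860/43, Q* = 7358/43.
With the rebate, buyers effectively pay Pb = Ps − 45, where Ps is the price sellers receive.
Demand in terms of Ps becomes Qd = 542 − 1.8(Ps − 45) = 623 - 1.8Ps. Setting this equal to supply: 623 - 1.8Ps = -344 + 2.5Ps, so Ps = 9670/43.
Buyers pay Pb = 9670/43 − 45 = 7735/43; Q' = -344 + 2.5·(9670/43) = 9383/43.
Buyers' price falls by P* − Pb = 8860/43 − 7735/43 = 1125/43; sellers' price rises by Ps − P* = 9670/43 − 8860/43 = 810/43.
So producers capture (810/43)/45 = 18/43 of each unit of subsidy.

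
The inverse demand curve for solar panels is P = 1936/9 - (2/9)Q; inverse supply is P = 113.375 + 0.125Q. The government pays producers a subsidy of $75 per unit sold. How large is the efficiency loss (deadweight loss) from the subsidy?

Deadweight loss = $8100

Pre-subsidy: 1936/9 - (2/9)Q = 113.375 + 0.125Q gives Q* = 293 and P* = 150.
With the subsidy, sellers receive Ps = Pb + 75 for each unit, where Pb is the price buyers pay.
On the curves, Pb = 1936/9 - (2/9)Q and Ps = 113.375 + 0.125Q; the wedge Ps − Pb = 75 gives 113.375 + 0.125Q − (1936/9 - (2/9)Q) = 75, so Q' = 509.
Then Pb = 1936/9 − (2/9)·509 = 102 and Ps = 113.375 + 0.125·509 = 177.
The subsidy expands output by 509 − 293 = 216 past the efficient level; on those units the gap between marginal cost and willingness to pay runs from 0 up to 75.
DWL = ½ × 75 × 216 = 8100.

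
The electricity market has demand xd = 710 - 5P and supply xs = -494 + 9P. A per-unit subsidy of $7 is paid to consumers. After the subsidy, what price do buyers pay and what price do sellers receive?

Buyers pay $81.5; sellers receive $88.5

Pre-subsidy: 710 - 5P = -494 + 9P gives P* = 86, x* = 280.
With the rebate, buyers effectively pay Pb = Ps − 7, where Ps is the price sellers receive.
Demand in terms of Ps becomes xd = 710 − 5(Ps − 7) = 745 - 5Ps. Setting this equal to supply: 745 - 5Ps = -494 + 9Ps, so Ps = 88.5.
Buyers pay Pb = 88.5 − 7 = 81.5; x' = -494 + 9·88.5 = 302.5.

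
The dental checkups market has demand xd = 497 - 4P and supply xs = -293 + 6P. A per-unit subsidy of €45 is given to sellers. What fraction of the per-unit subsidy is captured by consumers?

Consumer share = 0.6

Pre-subsidy: 497 - 4P = -293 + 6P gives P* = 79, x* = 181.
With the subsidy, sellers receive Ps = Pb + 45 for each unit, where Pb is the price buyers pay.
Supply in terms of Pb becomes xs = -293 + 6(Pb + 45) = -23 + 6Pb. Setting this equal to demand: 497 - 4Pb = -23 + 6Pb, so Pb = 52.
Sellers receive Ps = 52 + 45 = 97; x' = 497 − 4·52 = 289.
Buyers' price falls by P* − Pb = 79 − 52 = 27; sellers' price rises by Ps − P* = 97 − 79 = 18.
So consumers capture 27/45 = 0.6 of each unit of subsidy.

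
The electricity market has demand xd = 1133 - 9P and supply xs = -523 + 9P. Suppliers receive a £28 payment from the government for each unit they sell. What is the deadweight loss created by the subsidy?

Deadweight loss = £1764

Pre-subsidy: 1133 - 9P = -523 + 9P gives P* = 92, x* = 305.
With the subsidy, sellers receive Ps = Pb + 28 for each unit, where Pb is the price buyers pay.
Supply in terms of Pb becomes xs = -523 + 9(Pb + 28) = -271 + 9Pb. Setting this equal to demand: 1133 - 9Pb = -271 + 9Pb, so Pb = 78.
Sellers receive Ps = 78 + 28 = 106; x' = 1133 − 9·78 = 431.
The subsidy expands output by 431 − 305 = 126 past the efficient level; on those units the gap between marginal cost and willingness to pay runs from 0 up to 28.
DWL = ½ × 28 × 126 = 1764.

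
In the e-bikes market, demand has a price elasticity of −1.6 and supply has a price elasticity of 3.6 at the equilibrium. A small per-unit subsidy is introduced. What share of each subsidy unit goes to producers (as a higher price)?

For a small subsidy around the equilibrium, the benefit split depends on the relative slopes, which at a point are proportional to the elasticities.
Buyer share = εs/(εs + |εd|) = 3.6/(3.6 + 1.6) = 9/13; seller share = |εd|/(εs + |εd|) = 4/13.
So producers capture 4/13 of the subsidy.

Producer share = 4/13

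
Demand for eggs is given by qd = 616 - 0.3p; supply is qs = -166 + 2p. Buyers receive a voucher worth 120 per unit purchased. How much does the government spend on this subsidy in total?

Pre-subsidy: 616 - 0.3p = -166 + 2p gives p* = 340, q* = 514.
With the rebate, buyers effectively pay pb = ps − 120, where ps is the price sellers receive.
Demand in terms of ps becomes qd = 616 − 0.3(ps − 120) = 652 - 0.3ps. Setting this equal to supply: 652 - 0.3ps = -166 + 2ps, so ps = 8180/23.
Buyers pay pb = 8180/23 − 120 = 5420/23; q' = -166 + 2·(8180/23) = 12542/23.
Government outlay = subsidy × quantity = 120 × 12542/23 = 1505040/23.

Government cost = 1505040/23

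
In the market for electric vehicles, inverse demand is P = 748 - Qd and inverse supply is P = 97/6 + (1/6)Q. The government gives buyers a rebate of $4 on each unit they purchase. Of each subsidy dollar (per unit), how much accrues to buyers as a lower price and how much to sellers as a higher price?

Pre-subsidy: 748 - Q = 97/6 + (1/6)Q gives Q* = 4391/7 and P* = 845/7.
With the rebate, buyers effectively pay Pb = Ps − 4, where Ps is the price sellers receive.
On the curves, Pb = 748 - Q and Ps = 97/6 + (1/6)Q; the wedge Ps − Pb = 4 gives 97/6 + (1/6)Q − (748 - Q) = 4, so Q' = 4415/7.
Then Pb = 748 − 1·(4415/7) = 821/7 and Ps = 97/6 + (1/6)·(4415/7) = 849/7.
Buyers' price falls by P* − Pb = 845/7 − 821/7 = 24/7; sellers' price rises by Ps − P* = 849/7 − 845/7 = 4/7.

Buyers gain 24/7 per unit; sellers gain 4/7 per unit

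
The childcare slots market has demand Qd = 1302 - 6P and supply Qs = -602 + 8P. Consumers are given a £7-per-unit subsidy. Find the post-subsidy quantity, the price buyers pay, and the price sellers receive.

Pre-subsidy: 1302 - 6P = -602 + 8P gives P* = 136, Q* = 486.
With the rebate, buyers effectively pay Pb = Ps − 7, where Ps is the price sellers receive.
Demand in terms of Ps becomes Qd = 1302 − 6(Ps − 7) = 1344 - 6Ps. Setting this equal to supply: 1344 - 6Ps = -602 + 8Ps, so Ps = 139.
Buyers pay Pb = 139 − 7 = 132; Q' = -602 + 8·139 = 510.

Q' = 510; buyers pay £132; sellers receive £139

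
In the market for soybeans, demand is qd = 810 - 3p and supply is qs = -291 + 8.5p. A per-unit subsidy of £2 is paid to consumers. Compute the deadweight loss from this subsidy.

Deadweight loss = 102/23

Pre-subsidy: 810 - 3p = -291 + 8.5p gives p* = 2202/23, q* = 12024/23.
With the rebate, buyers effectively pay pb = ps − 2, where ps is the price sellers receive.
Demand in terms of ps becomes qd = 810 − 3(ps − 2) = 816 - 3ps. Setting this equal to supply: 816 - 3ps = -291 + 8.5ps, so ps = 2214/23.
Buyers pay pb = 2214/23 − 2 = 2168/23; q' = -291 + 8.5·(2214/23) = 12126/23.
The subsidy expands output by 12126/23 − 12024/23 = 102/23 past the efficient level; on those units the gap between marginal cost and willingness to pay runs from 0 up to 2.
DWL = ½ × 2 × 102/23 = 102/23.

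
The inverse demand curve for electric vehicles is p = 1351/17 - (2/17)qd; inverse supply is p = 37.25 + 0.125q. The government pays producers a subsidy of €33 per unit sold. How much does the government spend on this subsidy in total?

Pre-subsidy: 1351/17 - (2/17)q = 37.25 + 0.125q gives q* = 174 and p* = 59.
With the subsidy, sellers receive ps = pb + 33 for each unit, where pb is the price buyers pay.
On the curves, pb = 1351/17 - (2/17)q and ps = 37.25 + 0.125q; the wedge ps − pb = 33 gives 37.25 + 0.125q − (1351/17 - (2/17)q) = 33, so q' = 310.
Then pb = 1351/17 − (2/17)·310 = 43 and ps = 37.25 + 0.125·310 = 76.
Government outlay = subsidy × quantity = 33 × 310 = 10230.

Government cost = €10230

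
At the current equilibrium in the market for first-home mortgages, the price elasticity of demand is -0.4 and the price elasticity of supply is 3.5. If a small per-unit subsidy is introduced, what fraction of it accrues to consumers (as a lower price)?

For a small subsidy around the equilibrium, the benefit split depends on the relative slopes, which at a point are proportional to the elasticities.
Buyer share = εs/(εs + |εd|) = 3.5/(3.5 + 0.4) = 35/39; seller share = |εd|/(εs + |εd|) = 4/39.

Consumer share = 35/39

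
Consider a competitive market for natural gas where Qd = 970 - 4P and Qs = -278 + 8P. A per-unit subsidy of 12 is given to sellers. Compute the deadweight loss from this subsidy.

Pre-subsidy: 970 - 4P = -278 + 8P gives P* = 104, Q* = 554.
With the subsidy, sellers receive Ps = Pb + 12 for each unit, where Pb is the price buyers pay.
Supply in terms of Pb becomes Qs = -278 + 8(Pb + 12) = -182 + 8Pb. Setting this equal to demand: 970 - 4Pb = -182 + 8Pb, so Pb = 96.
Sellers receive Ps = 96 + 12 = 108; Q' = 970 − 4·96 = 586.
The subsidy expands output by 586 − 554 = 32 past the efficient level; on those units the gap between marginal cost and willingness to pay runs from 0 up to 12.
DWL = ½ × 12 × 32 = 192.

Deadweight loss = 192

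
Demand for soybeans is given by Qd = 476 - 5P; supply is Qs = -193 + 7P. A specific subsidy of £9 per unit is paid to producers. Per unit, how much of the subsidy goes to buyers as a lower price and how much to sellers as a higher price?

Pre-subsidy: 476 - 5P = -193 + 7P gives P* = 55.75, Q* = 197.25.
With the subsidy, sellers receive Ps = Pb + 9 for each unit, where Pb is the price buyers pay.
Supply in terms of Pb becomes Qs = -193 + 7(Pb + 9) = -130 + 7Pb. Setting this equal to demand: 476 - 5Pb = -130 + 7Pb, so Pb = 50.5.
Sellers receive Ps = 50.5 + 9 = 59.5; Q' = 476 − 5·50.5 = 223.5.
Buyers' price falls by P* − Pb = 55.75 − 50.5 = 5.25; sellers' price rises by Ps − P* = 59.5 − 55.75 = 3.75.

Buyers gain £5.25 per unit; sellers gain £3.75 per unit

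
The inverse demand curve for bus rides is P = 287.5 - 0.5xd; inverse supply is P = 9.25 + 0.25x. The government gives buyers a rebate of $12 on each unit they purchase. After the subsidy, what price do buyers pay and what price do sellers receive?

Pre-subsidy: 287.5 - 0.5x = 9.25 + 0.25x gives x* = 371 and P* = 102.
With the rebate, buyers effectively pay Pb = Ps − 12, where Ps is the price sellers receive.
On the curves, Pb = 287.5 - 0.5x and Ps = 9.25 + 0.25x; the wedge Ps − Pb = 12 gives 9.25 + 0.25x − (287.5 - 0.5x) = 12, so x' = 387.
Then Pb = 287.5 − 0.5·387 = 94 and Ps = 9.25 + 0.25·387 = 106.

Buyers pay $94; sellers receive $106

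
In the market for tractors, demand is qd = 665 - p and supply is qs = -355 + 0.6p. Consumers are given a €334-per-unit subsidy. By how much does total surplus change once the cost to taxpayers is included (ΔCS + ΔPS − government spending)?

Net change in total surplus = -€20916.75

Pre-subsidy: 665 - p = -355 + 0.6p gives p* = 637.5, q* = 27.5.
With the rebate, buyers effectively pay pb = ps − 334, where ps is the price sellers receive.
Demand in terms of ps becomes qd = 665 − 1(ps − 334) = 999 - ps. Setting this equal to supply: 999 - ps = -355 + 0.6ps, so ps = 846.25.
Buyers pay pb = 846.25 − 334 = 512.25; q' = -355 + 0.6·846.25 = 152.75.
ΔCS = ½(27.5 + 152.75)(637.5 − 512.25) = 11288.15625; ΔPS = ½(27.5 + 152.75)(846.25 − 637.5) = 18813.59375.
Government spending = 334 × 152.75 = 51018.5.
Net change = 11288.15625 + 18813.59375 − 51018.5 = -20916.75. The loss equals the DWL triangle ½·334·125.25.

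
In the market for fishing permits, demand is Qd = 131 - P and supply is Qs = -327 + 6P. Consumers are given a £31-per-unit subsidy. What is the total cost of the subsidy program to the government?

Pre-subsidy: 131 - P = -327 + 6P gives P* = 458/7, Q* = 459/7.
With the rebate, buyers effectively pay Pb = Ps − 31, where Ps is the price sellers receive.
Demand in terms of Ps becomes Qd = 131 − 1(Ps − 31) = 162 - Ps. Setting this equal to supply: 162 - Ps = -327 + 6Ps, so Ps = 489/7.
Buyers pay Pb = 489/7 − 31 = 272/7; Q' = -327 + 6·(489/7) = 645/7.
Government outlay = subsidy × quantity = 31 × 645/7 = 19995/7.

Government cost = 19995/7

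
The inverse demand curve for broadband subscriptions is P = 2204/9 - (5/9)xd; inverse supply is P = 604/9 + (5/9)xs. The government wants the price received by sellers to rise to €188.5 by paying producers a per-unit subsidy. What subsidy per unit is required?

At a seller price of 188.5, quantity supplied is -120.8 + 1.8·188.5 = 218.5.
Buyers absorb 218.5 only when they pay Pb = 2204/9 − (5/9)·218.5 = 123.5.
s = Ps − Pb = 188.5 − 123.5 = 65.

Required subsidy s = €65 per unit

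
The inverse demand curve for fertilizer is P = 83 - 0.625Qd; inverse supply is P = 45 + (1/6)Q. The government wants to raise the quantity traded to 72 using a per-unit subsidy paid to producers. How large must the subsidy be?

Required subsidy s = 19 per unit

At Q = 72, from the demand curve buyers pay Pb = 83 − 0.625·72 = 38; from the supply curve sellers need Ps = 45 + (1/6)·72 = 57.
The subsidy must fill the gap: s = Ps − Pb = 57 − 38 = 19.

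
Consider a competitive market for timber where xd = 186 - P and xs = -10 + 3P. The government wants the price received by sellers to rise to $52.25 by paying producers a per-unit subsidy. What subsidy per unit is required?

Required subsidy s = $13 per unit

At a seller price of 52.25, quantity supplied is -10 + 3·52.25 = 146.75.
Buyers absorb 146.75 only when they pay Pb with 186 − 1·Pb = 146.75, i.e. Pb = 39.25.
s = Ps − Pb = 52.25 − 39.25 = 13.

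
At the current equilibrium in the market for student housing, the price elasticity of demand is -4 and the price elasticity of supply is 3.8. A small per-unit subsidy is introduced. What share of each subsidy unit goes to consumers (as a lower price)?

Consumer share = 19/39

For a small subsidy around the equilibrium, the benefit split depends on the relative slopes, which at a point are proportional to the elasticities.
Buyer share = εs/(εs + |εd|) = 3.8/(3.8 + 4) = 19/39; seller share = |εd|/(εs + |εd|) = 20/39.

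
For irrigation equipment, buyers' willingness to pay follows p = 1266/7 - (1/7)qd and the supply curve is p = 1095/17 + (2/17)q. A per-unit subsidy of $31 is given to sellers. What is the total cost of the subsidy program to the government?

Government cost = $17546

Pre-subsidy: 1266/7 - (1/7)q = 1095/17 + (2/17)q gives q* = 447 and p* = 117.
With the subsidy, sellers receive ps = pb + 31 for each unit, where pb is the price buyers pay.
On the curves, pb = 1266/7 - (1/7)q and ps = 1095/17 + (2/17)q; the wedge ps − pb = 31 gives 1095/17 + (2/17)q − (1266/7 - (1/7)q) = 31, so q' = 566.
Then pb = 1266/7 − (1/7)·566 = 100 and ps = 1095/17 + (2/17)·566 = 131.
Government outlay = subsidy × quantity = 31 × 566 = 17546.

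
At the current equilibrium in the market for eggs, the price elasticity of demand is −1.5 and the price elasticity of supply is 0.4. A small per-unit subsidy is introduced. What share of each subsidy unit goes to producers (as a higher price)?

Producer share = 15/19

For a small subsidy around the equilibrium, the benefit split depends on the relative slopes, which at a point are proportional to the elasticities.
Buyer share = εs/(εs + |εd|) = 0.4/(0.4 + 1.5) = 4/19; seller share = |εd|/(εs + |εd|) = 15/19.
So producers capture 15/19 of the subsidy.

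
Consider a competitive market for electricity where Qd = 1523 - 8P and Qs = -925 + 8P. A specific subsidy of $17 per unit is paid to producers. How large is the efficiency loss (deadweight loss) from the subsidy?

Deadweight loss = $578

Pre-subsidy: 1523 - 8P = -925 + 8P gives P* = 153, Q* = 299.
With the subsidy, sellers receive Ps = Pb + 17 for each unit, where Pb is the price buyers pay.
Supply in terms of Pb becomes Qs = -925 + 8(Pb + 17) = -789 + 8Pb. Setting this equal to demand: 1523 - 8Pb = -789 + 8Pb, so Pb = 144.5.
Sellers receive Ps = 144.5 + 17 = 161.5; Q' = 1523 − 8·144.5 = 367.
The subsidy expands output by 367 − 299 = 68 past the efficient level; on those units the gap between marginal cost and willingness to pay runs from 0 up to 17.
DWL = ½ × 17 × 68 = 578.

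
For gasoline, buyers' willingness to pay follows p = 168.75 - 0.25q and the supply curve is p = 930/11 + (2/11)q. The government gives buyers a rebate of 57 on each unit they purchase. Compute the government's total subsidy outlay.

Government cost = 18639

Pre-subsidy: 168.75 - 0.25q = 930/11 + (2/11)q gives q* = 195 and p* = 120.
With the rebate, buyers effectively pay pb = ps − 57, where ps is the price sellers receive.
On the curves, pb = 168.75 - 0.25q and ps = 930/11 + (2/11)q; the wedge ps − pb = 57 gives 930/11 + (2/11)q − (168.75 - 0.25q) = 57, so q' = 327.
Then pb = 168.75 − 0.25·327 = 87 and ps = 930/11 + (2/11)·327 = 144.
Government outlay = subsidy × quantity = 57 × 327 = 18639.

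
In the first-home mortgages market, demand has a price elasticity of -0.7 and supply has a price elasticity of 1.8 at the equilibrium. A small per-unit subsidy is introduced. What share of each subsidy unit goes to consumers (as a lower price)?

Consumer share = 0.72

For a small subsidy around the equilibrium, the benefit split depends on the relative slopes, which at a point are proportional to the elasticities.
Buyer share = εs/(εs + |εd|) = 1.8/(1.8 + 0.7) = 0.72; seller share = |εd|/(εs + |εd|) = 0.28.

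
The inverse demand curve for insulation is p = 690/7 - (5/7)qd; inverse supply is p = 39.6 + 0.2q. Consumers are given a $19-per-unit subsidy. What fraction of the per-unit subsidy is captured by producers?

Producer share = 0.21875

Pre-subsidy: 690/7 - (5/7)q = 39.6 + 0.2q gives q* = 64.5 and p* = 52.5.
With the rebate, buyers effectively pay pb = ps − 19, where ps is the price sellers receive.
On the curves, pb = 690/7 - (5/7)q and ps = 39.6 + 0.2q; the wedge ps − pb = 19 gives 39.6 + 0.2q − (690/7 - (5/7)q) = 19, so q' = 85.28125.
Then pb = 690/7 − (5/7)·85.28125 = 37.65625 and ps = 39.6 + 0.2·85.28125 = 56.65625.
Buyers' price falls by p* − pb = 52.5 − 37.65625 = 14.84375; sellers' price rises by ps − p* = 56.65625 − 52.5 = 4.15625.
So producers capture 4.15625/19 = 0.21875 of each unit of subsidy.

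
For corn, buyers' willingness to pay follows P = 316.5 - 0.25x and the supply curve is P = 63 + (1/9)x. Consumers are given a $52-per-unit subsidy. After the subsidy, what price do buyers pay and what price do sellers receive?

Buyers pay $105; sellers receive $157

Pre-subsidy: 316.5 - 0.25x = 63 + (1/9)x gives x* = 702 and P* = 141.
With the rebate, buyers effectively pay Pb = Ps − 52, where Ps is the price sellers receive.
On the curves, Pb = 316.5 - 0.25x and Ps = 63 + (1/9)x; the wedge Ps − Pb = 52 gives 63 + (1/9)x − (316.5 - 0.25x) = 52, so x' = 846.
Then Pb = 316.5 − 0.25·846 = 105 and Ps = 63 + (1/9)·846 = 157.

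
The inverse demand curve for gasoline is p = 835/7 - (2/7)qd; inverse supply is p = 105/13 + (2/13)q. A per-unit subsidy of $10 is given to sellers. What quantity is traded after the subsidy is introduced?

q' = 275.75

Pre-subsidy: 835/7 - (2/7)q = 105/13 + (2/13)q gives q* = 253 and p* = 47.
With the subsidy, sellers receive ps = pb + 10 for each unit, where pb is the price buyers pay.
On the curves, pb = 835/7 - (2/7)q and ps = 105/13 + (2/13)q; the wedge ps − pb = 10 gives 105/13 + (2/13)q − (835/7 - (2/7)q) = 10, so q' = 275.75.
Then pb = 835/7 − (2/7)·275.75 = 40.5 and ps = 105/13 + (2/13)·275.75 = 50.5.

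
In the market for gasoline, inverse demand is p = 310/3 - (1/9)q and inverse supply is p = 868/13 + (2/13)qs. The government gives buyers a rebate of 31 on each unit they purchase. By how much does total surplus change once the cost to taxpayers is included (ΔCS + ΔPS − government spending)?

Pre-subsidy: 310/3 - (1/9)q = 868/13 + (2/13)q gives q* = 138 and p* = 88.
With the rebate, buyers effectively pay pb = ps − 31, where ps is the price sellers receive.
On the curves, pb = 310/3 - (1/9)q and ps = 868/13 + (2/13)q; the wedge ps − pb = 31 gives 868/13 + (2/13)q − (310/3 - (1/9)q) = 31, so q' = 255.
Then pb = 310/3 − (1/9)·255 = 75 and ps = 868/13 + (2/13)·255 = 106.
ΔCS = ½(138 + 255)(88 − 75) = 2554.5; ΔPS = ½(138 + 255)(106 − 88) = 3537.
Government spending = 31 × 255 = 7905.
Net change = 2554.5 + 3537 − 7905 = -1813.5. The loss equals the DWL triangle ½·31·117.

Net change in total surplus = -1813.5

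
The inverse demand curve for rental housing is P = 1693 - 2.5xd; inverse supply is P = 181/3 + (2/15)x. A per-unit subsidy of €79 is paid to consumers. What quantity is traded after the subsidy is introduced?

Pre-subsidy: 1693 - 2.5x = 181/3 + (2/15)x gives x* = 620 and P* = 143.
With the rebate, buyers effectively pay Pb = Ps − 79, where Ps is the price sellers receive.
On the curves, Pb = 1693 - 2.5x and Ps = 181/3 + (2/15)x; the wedge Ps − Pb = 79 gives 181/3 + (2/15)x − (1693 - 2.5x) = 79, so x' = 650.
Then Pb = 1693 − 2.5·650 = 68 and Ps = 181/3 + (2/15)·650 = 147.

x' = 650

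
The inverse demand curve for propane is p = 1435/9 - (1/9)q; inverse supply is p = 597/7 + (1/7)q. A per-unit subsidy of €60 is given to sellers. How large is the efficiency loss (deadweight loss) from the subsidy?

Pre-subsidy: 1435/9 - (1/9)q = 597/7 + (1/7)q gives q* = 292 and p* = 127.
With the subsidy, sellers receive ps = pb + 60 for each unit, where pb is the price buyers pay.
On the curves, pb = 1435/9 - (1/9)q and ps = 597/7 + (1/7)q; the wedge ps − pb = 60 gives 597/7 + (1/7)q − (1435/9 - (1/9)q) = 60, so q' = 528.25.
Then pb = 1435/9 − (1/9)·528.25 = 100.75 and ps = 597/7 + (1/7)·528.25 = 160.75.
The subsidy expands output by 528.25 − 292 = 236.25 past the efficient level; on those units the gap between marginal cost and willingness to pay runs from 0 up to 60.
DWL = ½ × 60 × 236.25 = 7087.5.

Deadweight loss = €7087.5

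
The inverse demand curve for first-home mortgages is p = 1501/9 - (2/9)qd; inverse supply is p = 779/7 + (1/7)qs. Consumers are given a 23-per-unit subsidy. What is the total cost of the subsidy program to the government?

Pre-subsidy: 1501/9 - (2/9)q = 779/7 + (1/7)q gives q* = 152 and p* = 133.
With the rebate, buyers effectively pay pb = ps − 23, where ps is the price sellers receive.
On the curves, pb = 1501/9 - (2/9)q and ps = 779/7 + (1/7)q; the wedge ps − pb = 23 gives 779/7 + (1/7)q − (1501/9 - (2/9)q) = 23, so q' = 215.
Then pb = 1501/9 − (2/9)·215 = 119 and ps = 779/7 + (1/7)·215 = 142.
Government outlay = subsidy × quantity = 23 × 215 = 4945.

Government cost = 4945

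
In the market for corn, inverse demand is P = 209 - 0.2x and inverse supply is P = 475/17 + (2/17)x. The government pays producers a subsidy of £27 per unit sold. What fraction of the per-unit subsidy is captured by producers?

Producer share = 10/27

Pre-subsidy: 209 - 0.2x = 475/17 + (2/17)x gives x* = 570 and P* = 95.
With the subsidy, sellers receive Ps = Pb + 27 for each unit, where Pb is the price buyers pay.
On the curves, Pb = 209 - 0.2x and Ps = 475/17 + (2/17)x; the wedge Ps − Pb = 27 gives 475/17 + (2/17)x − (209 - 0.2x) = 27, so x' = 655.
Then Pb = 209 − 0.2·655 = 78 and Ps = 475/17 + (2/17)·655 = 105.
Buyers' price falls by P* − Pb = 95 − 78 = 17; sellers' price rises by Ps − P* = 105 − 95 = 10.
So producers capture 10/27 = 10/27 of each unit of subsidy.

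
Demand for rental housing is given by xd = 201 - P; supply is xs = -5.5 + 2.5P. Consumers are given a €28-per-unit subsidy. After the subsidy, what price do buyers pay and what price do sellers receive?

Pre-subsidy: 201 - P = -5.5 + 2.5P gives P* = 59, x* = 142.
With the rebate, buyers effectively pay Pb = Ps − 28, where Ps is the price sellers receive.
Demand in terms of Ps becomes xd = 201 − 1(Ps − 28) = 229 - Ps. Setting this equal to supply: 229 - Ps = -5.5 + 2.5Ps, so Ps = 67.
Buyers pay Pb = 67 − 28 = 39; x' = -5.5 + 2.5·67 = 162.

Buyers pay €39; sellers receive €67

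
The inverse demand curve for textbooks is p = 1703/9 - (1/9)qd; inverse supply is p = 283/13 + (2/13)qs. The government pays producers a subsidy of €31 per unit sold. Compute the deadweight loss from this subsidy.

Pre-subsidy: 1703/9 - (1/9)q = 283/13 + (2/13)q gives q* = 632 and p* = 119.
With the subsidy, sellers receive ps = pb + 31 for each unit, where pb is the price buyers pay.
On the curves, pb = 1703/9 - (1/9)q and ps = 283/13 + (2/13)q; the wedge ps − pb = 31 gives 283/13 + (2/13)q − (1703/9 - (1/9)q) = 31, so q' = 749.
Then pb = 1703/9 − (1/9)·749 = 106 and ps = 283/13 + (2/13)·749 = 137.
The subsidy expands output by 749 − 632 = 117 past the efficient level; on those units the gap between marginal cost and willingness to pay runs from 0 up to 31.
DWL = ½ × 31 × 117 = 1813.5.

Deadweight loss = €1813.5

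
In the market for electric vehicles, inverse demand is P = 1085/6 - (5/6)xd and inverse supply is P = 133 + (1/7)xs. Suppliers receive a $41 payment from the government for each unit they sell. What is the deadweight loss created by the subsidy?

Deadweight loss = $861

Pre-subsidy: 1085/6 - (5/6)x = 133 + (1/7)x gives x* = 49 and P* = 140.
With the subsidy, sellers receive Ps = Pb + 41 for each unit, where Pb is the price buyers pay.
On the curves, Pb = 1085/6 - (5/6)x and Ps = 133 + (1/7)x; the wedge Ps − Pb = 41 gives 133 + (1/7)x − (1085/6 - (5/6)x) = 41, so x' = 91.
Then Pb = 1085/6 − (5/6)·91 = 105 and Ps = 133 + (1/7)·91 = 146.
The subsidy expands output by 91 − 49 = 42 past the efficient level; on those units the gap between marginal cost and willingness to pay runs from 0 up to 41.
DWL = ½ × 41 × 42 = 861.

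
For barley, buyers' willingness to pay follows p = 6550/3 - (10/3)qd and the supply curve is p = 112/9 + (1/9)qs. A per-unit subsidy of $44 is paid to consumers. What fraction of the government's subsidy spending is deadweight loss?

DWL / government spending = 99/9967

Pre-subsidy: 6550/3 - (10/3)q = 112/9 + (1/9)q gives q* = 19538/31 and p* = 7670/93.
With the rebate, buyers effectively pay pb = ps − 44, where ps is the price sellers receive.
On the curves, pb = 6550/3 - (10/3)q and ps = 112/9 + (1/9)q; the wedge ps − pb = 44 gives 112/9 + (1/9)q − (6550/3 - (10/3)q) = 44, so q' = 19934/31.
Then pb = 6550/3 − (10/3)·(19934/31) = 3710/93 and ps = 112/9 + (1/9)·(19934/31) = 7802/93.
ΔCS = ½(19538/31 + 19934/31)(7670/93 − 3710/93) = 26051520/961; ΔPS = ½(19538/31 + 19934/31)(7802/93 − 7670/93) = 868384/961.
Government spending = 44 × 19934/31 = 877096/31.
DWL = ½ × 44 × (19934/31 − 19538/31) = 8712/31; fraction = (8712/31) / (877096/31) = 99/9967.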